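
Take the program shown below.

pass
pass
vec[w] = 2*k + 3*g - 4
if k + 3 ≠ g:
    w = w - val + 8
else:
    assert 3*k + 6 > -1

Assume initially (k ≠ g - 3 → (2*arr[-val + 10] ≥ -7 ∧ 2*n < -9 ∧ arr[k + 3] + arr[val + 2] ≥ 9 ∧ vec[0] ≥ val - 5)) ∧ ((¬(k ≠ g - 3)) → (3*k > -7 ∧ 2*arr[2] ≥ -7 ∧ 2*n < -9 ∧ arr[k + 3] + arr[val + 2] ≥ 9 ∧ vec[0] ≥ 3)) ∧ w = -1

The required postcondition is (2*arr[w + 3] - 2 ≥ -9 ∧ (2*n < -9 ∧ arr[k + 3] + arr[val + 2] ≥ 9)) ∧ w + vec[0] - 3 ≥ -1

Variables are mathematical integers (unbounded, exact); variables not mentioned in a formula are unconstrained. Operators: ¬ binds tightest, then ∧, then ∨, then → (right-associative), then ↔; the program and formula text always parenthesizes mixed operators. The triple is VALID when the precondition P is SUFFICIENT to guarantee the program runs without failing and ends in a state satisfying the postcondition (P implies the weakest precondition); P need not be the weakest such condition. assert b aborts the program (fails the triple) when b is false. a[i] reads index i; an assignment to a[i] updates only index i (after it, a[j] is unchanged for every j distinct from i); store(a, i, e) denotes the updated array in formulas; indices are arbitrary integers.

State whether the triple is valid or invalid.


Working backward. After the program, the postcondition (2*arr[w + 3] - 2 ≥ -9 ∧ (2*n < -9 ∧ arr[k + 3] + arr[val + 2] ≥ 9)) ∧ w + vec[0] - 3 ≥ -1 must hold; in canonical form it is 2*arr[w + 3] ≥ -7 ∧ 2*n < -9 ∧ arr[k + 3] + arr[val + 2] ≥ 9 ∧ vec[0] + w ≥ 2.
Then branch requires 2*arr[-val + w + 11] ≥ -7 ∧ 2*n < -9 ∧ arr[k + 3] + arr[val + 2] ≥ 9 ∧ vec[0] + w ≥ val - 6; else branch requires 3*k > -7 ∧ 2*arr[w + 3] ≥ -7 ∧ 2*n < -9 ∧ arr[k + 3] + arr[val + 2] ≥ 9 ∧ vec[0] + w ≥ 2.
Before the if: (k ≠ g - 3 → (2*arr[-val + w + 11] ≥ -7 ∧ 2*n < -9 ∧ arr[k + 3] + arr[val + 2] ≥ 9 ∧ vec[0] + w ≥ val - 6)) ∧ ((¬(k ≠ g - 3)) → (3*k > -7 ∧ 2*arr[w + 3] ≥ -7 ∧ 2*n < -9 ∧ arr[k + 3] + arr[val + 2] ≥ 9 ∧ vec[0] + w ≥ 2))
Before vec[w] := 2*k + 3*g - 4: (k ≠ g - 3 → (2*arr[-val + w + 11] ≥ -7 ∧ 2*n < -9 ∧ arr[k + 3] + arr[val + 2] ≥ 9 ∧ store(vec, w, 3*g + 2*k - 4)[0] + w ≥ val - 6)) ∧ ((¬(k ≠ g - 3)) → (3*k > -7 ∧ 2*arr[w + 3] ≥ -7 ∧ 2*n < -9 ∧ arr[k + 3] + arr[val + 2] ≥ 9 ∧ store(vec, w, 3*g + 2*k - 4)[0] + w ≥ 2))
Before skip: (k ≠ g - 3 → (2*arr[-val + w + 11] ≥ -7 ∧ 2*n < -9 ∧ arr[k + 3] + arr[val + 2] ≥ 9 ∧ store(vec, w, 3*g + 2*k - 4)[0] + w ≥ val - 6)) ∧ ((¬(k ≠ g - 3)) → (3*k > -7 ∧ 2*arr[w + 3] ≥ -7 ∧ 2*n < -9 ∧ arr[k + 3] + arr[val + 2] ≥ 9 ∧ store(vec, w, 3*g + 2*k - 4)[0] + w ≥ 2))
Before skip: (k ≠ g - 3 → (2*arr[-val + w + 11] ≥ -7 ∧ 2*n < -9 ∧ arr[k + 3] + arr[val + 2] ≥ 9 ∧ store(vec, w, 3*g + 2*k - 4)[0] + w ≥ val - 6)) ∧ ((¬(k ≠ g - 3)) → (3*k > -7 ∧ 2*arr[w + 3] ≥ -7 ∧ 2*n < -9 ∧ arr[k + 3] + arr[val + 2] ≥ 9 ∧ store(vec, w, 3*g + 2*k - 4)[0] + w ≥ 2))
The weakest precondition is (k ≠ g - 3 → (2*arr[-val + w + 11] ≥ -7 ∧ 2*n < -9 ∧ arr[k + 3] + arr[val + 2] ≥ 9 ∧ store(vec, w, 3*g + 2*k - 4)[0] + w ≥ val - 6)) ∧ ((¬(k ≠ g - 3)) → (3*k > -7 ∧ 2*arr[w + 3] ≥ -7 ∧ 2*n < -9 ∧ arr[k + 3] + arr[val + 2] ≥ 9 ∧ store(vec, w, 3*g + 2*k - 4)[0] + w ≥ 2)).
Check whether (k ≠ g - 3 → (2*arr[-val + 10] ≥ -7 ∧ 2*n < -9 ∧ arr[k + 3] + arr[val + 2] ≥ 9 ∧ vec[0] ≥ val - 5)) ∧ ((¬(k ≠ g - 3)) → (3*k > -7 ∧ 2*arr[2] ≥ -7 ∧ 2*n < -9 ∧ arr[k + 3] + arr[val + 2] ≥ 9 ∧ vec[0] ≥ 3)) ∧ w = -1 implies it.
Every state satisfying the precondition satisfies the weakest precondition: the implication holds.
Answer: valid


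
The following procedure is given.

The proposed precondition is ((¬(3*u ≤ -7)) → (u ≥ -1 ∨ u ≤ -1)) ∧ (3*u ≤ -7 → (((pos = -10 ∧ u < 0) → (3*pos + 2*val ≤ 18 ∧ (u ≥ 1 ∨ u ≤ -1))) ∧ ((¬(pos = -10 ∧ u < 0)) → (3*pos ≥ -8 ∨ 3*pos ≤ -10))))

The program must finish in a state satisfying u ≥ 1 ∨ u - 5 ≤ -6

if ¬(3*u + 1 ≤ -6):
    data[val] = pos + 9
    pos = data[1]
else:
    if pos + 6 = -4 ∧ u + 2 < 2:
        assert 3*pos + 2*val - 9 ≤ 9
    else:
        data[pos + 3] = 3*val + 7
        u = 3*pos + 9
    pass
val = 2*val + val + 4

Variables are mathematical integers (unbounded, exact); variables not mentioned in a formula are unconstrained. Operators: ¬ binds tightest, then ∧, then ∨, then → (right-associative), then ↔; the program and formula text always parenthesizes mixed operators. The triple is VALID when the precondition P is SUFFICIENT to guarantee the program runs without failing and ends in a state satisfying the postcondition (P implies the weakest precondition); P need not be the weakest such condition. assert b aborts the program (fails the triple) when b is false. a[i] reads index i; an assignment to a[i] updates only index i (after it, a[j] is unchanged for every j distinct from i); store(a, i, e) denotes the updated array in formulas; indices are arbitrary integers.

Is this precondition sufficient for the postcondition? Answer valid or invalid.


Working backward. After the program, the postcondition u ≥ 1 ∨ u - 5 ≤ -6 must hold; in canonical form it is u ≥ 1 ∨ u ≤ -1.
Before val := 2*val + val + 4: u ≥ 1 ∨ u ≤ -1
Then branch requires u ≥ 1 ∨ u ≤ -1; else branch requires ((pos = -10 ∧ u < 0) → (3*pos + 2*val ≤ 18 ∧ (u ≥ 1 ∨ u ≤ -1))) ∧ ((¬(pos = -10 ∧ u < 0)) → (3*pos ≥ -8 ∨ 3*pos ≤ -10)).
Before the if: ((¬(3*u ≤ -7)) → (u ≥ 1 ∨ u ≤ -1)) ∧ (3*u ≤ -7 → (((pos = -10 ∧ u < 0) → (3*pos + 2*val ≤ 18 ∧ (u ≥ 1 ∨ u ≤ -1))) ∧ ((¬(pos = -10 ∧ u < 0)) → (3*pos ≥ -8 ∨ 3*pos ≤ -10))))
The weakest precondition is ((¬(3*u ≤ -7)) → (u ≥ 1 ∨ u ≤ -1)) ∧ (3*u ≤ -7 → (((pos = -10 ∧ u < 0) → (3*pos + 2*val ≤ 18 ∧ (u ≥ 1 ∨ u ≤ -1))) ∧ ((¬(pos = -10 ∧ u < 0)) → (3*pos ≥ -8 ∨ 3*pos ≤ -10)))).
Check whether ((¬(3*u ≤ -7)) → (u ≥ -1 ∨ u ≤ -1)) ∧ (3*u ≤ -7 → (((pos = -10 ∧ u < 0) → (3*pos + 2*val ≤ 18 ∧ (u ≥ 1 ∨ u ≤ -1))) ∧ ((¬(pos = -10 ∧ u < 0)) → (3*pos ≥ -8 ∨ 3*pos ≤ -10)))) implies it.
Countermodel: at the initial state pos = 0, u = 0, val = 0, the precondition holds but the weakest precondition fails.
Answer: invalid


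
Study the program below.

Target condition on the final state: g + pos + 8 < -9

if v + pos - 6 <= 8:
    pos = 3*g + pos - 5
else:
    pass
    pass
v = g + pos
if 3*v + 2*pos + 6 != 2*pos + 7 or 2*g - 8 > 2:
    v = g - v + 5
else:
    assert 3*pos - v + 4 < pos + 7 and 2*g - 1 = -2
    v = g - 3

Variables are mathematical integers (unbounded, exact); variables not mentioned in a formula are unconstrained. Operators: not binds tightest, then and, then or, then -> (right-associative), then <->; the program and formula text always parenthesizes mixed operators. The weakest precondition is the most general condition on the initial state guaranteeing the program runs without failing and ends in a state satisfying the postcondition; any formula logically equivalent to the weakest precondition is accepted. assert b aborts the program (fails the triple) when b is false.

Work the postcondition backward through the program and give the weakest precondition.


Working backward. After the program, the postcondition g + pos + 8 < -9 must hold; in canonical form it is g + pos < -17.
Then branch requires g + pos < -17; else branch requires 2*pos < v + 3 and 2*g = -1 and g + pos < -17.
Before the if: ((3*v != 1 or 2*g > 10) -> g + pos < -17) and ((not (3*v != 1 or 2*g > 10)) -> (2*pos < v + 3 and 2*g = -1 and g + pos < -17))
Before v := g + pos: ((3*g + 3*pos != 1 or 2*g > 10) -> g + pos < -17) and ((not (3*g + 3*pos != 1 or 2*g > 10)) -> (pos < g + 3 and 2*g = -1 and g + pos < -17))
Then branch requires ((12*g + 3*pos != 16 or 2*g > 10) -> 4*g + pos < -12) and ((not (12*g + 3*pos != 16 or 2*g > 10)) -> (2*g + pos < 8 and 2*g = -1 and 4*g + pos < -12)); else branch requires ((3*g + 3*pos != 1 or 2*g > 10) -> g + pos < -17) and ((not (3*g + 3*pos != 1 or 2*g > 10)) -> (pos < g + 3 and 2*g = -1 and g + pos < -17)).
Before the if: (pos + v <= 14 -> (((12*g + 3*pos != 16 or 2*g > 10) -> 4*g + pos < -12) and ((not (12*g + 3*pos != 16 or 2*g > 10)) -> (2*g + pos < 8 and 2*g = -1 and 4*g + pos < -12)))) and ((not (pos + v <= 14)) -> (((3*g + 3*pos != 1 or 2*g > 10) -> g + pos < -17) and ((not (3*g + 3*pos != 1 or 2*g > 10)) -> (pos < g + 3 and 2*g = -1 and g + pos < -17))))
Answer: WP = (pos + v <= 14 -> (((12*g + 3*pos != 16 or 2*g > 10) -> 4*g + pos < -12) and ((not (12*g + 3*pos != 16 or 2*g > 10)) -> (2*g + pos < 8 and 2*g = -1 and 4*g + pos < -12)))) and ((not (pos + v <= 14)) -> (((3*g + 3*pos != 1 or 2*g > 10) -> g + pos < -17) and ((not (3*g + 3*pos != 1 or 2*g > 10)) -> (pos < g + 3 and 2*g = -1 and g + pos < -17))))


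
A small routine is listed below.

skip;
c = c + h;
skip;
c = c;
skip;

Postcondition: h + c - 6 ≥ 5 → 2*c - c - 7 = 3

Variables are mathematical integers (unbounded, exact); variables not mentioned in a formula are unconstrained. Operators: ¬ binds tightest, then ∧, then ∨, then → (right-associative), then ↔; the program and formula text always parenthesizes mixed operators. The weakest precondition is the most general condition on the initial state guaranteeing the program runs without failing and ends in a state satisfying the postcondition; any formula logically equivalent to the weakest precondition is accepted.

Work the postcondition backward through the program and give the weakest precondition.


Working backward. After the program, the postcondition h + c - 6 ≥ 5 → 2*c - c - 7 = 3 must hold; in canonical form it is c + h ≥ 11 → c = 10.
Before skip: c + h ≥ 11 → c = 10
Before c := c: c + h ≥ 11 → c = 10
Before skip: c + h ≥ 11 → c = 10
Before c := c + h: c + 2*h ≥ 11 → c + h = 10
Before skip: c + 2*h ≥ 11 → c + h = 10
Answer: WP = c + 2*h ≥ 11 → c + h = 10


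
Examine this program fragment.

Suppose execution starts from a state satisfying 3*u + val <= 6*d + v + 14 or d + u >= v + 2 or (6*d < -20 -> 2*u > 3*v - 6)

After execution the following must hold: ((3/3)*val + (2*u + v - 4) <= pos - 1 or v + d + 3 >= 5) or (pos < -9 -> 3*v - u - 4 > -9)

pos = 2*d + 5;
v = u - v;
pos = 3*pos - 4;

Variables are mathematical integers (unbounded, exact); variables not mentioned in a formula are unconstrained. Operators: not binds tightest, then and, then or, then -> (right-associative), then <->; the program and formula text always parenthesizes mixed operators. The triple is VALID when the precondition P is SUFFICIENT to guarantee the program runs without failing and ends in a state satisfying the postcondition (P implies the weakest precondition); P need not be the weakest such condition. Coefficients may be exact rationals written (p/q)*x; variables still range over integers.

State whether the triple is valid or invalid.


Working backward. After the program, the postcondition ((3/3)*val + (2*u + v - 4) <= pos - 1 or v + d + 3 >= 5) or (pos < -9 -> 3*v - u - 4 > -9) must hold; in canonical form it is 2*u + v + val <= pos + 3 or d + v >= 2 or (pos < -9 -> 3*v > u - 5).
Before pos := 3*pos - 4: 2*u + v + val <= 3*pos - 1 or d + v >= 2 or (3*pos < -5 -> 3*v > u - 5)
Before v := u - v: 3*u + val <= 3*pos + v - 1 or d + u >= v + 2 or (3*pos < -5 -> 2*u > 3*v - 5)
Before pos := 2*d + 5: 3*u + val <= 6*d + v + 14 or d + u >= v + 2 or (6*d < -20 -> 2*u > 3*v - 5)
The weakest precondition is 3*u + val <= 6*d + v + 14 or d + u >= v + 2 or (6*d < -20 -> 2*u > 3*v - 5).
Check whether 3*u + val <= 6*d + v + 14 or d + u >= v + 2 or (6*d < -20 -> 2*u > 3*v - 6) implies it.
Countermodel: at the initial state d = -4, u = -1, v = 1, val = -5, the precondition holds but the weakest precondition fails.
Answer: invalid


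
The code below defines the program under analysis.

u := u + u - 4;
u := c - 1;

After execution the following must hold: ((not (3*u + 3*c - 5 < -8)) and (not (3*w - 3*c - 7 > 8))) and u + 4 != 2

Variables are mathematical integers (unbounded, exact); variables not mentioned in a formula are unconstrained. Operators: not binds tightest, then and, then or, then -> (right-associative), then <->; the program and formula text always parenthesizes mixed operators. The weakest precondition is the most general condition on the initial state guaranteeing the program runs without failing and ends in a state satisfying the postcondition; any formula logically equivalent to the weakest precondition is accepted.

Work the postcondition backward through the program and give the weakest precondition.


Working backward. After the program, the postcondition ((not (3*u + 3*c - 5 < -8)) and (not (3*w - 3*c - 7 > 8))) and u + 4 != 2 must hold; in canonical form it is (not (3*c + 3*u < -3)) and (not (3*w > 3*c + 15)) and u != -2.
Before u := c - 1: (not (6*c < 0)) and (not (3*w > 3*c + 15)) and c != -1
Before u := u + u - 4: (not (6*c < 0)) and (not (3*w > 3*c + 15)) and c != -1
Answer: WP = (not (6*c < 0)) and (not (3*w > 3*c + 15)) and c != -1


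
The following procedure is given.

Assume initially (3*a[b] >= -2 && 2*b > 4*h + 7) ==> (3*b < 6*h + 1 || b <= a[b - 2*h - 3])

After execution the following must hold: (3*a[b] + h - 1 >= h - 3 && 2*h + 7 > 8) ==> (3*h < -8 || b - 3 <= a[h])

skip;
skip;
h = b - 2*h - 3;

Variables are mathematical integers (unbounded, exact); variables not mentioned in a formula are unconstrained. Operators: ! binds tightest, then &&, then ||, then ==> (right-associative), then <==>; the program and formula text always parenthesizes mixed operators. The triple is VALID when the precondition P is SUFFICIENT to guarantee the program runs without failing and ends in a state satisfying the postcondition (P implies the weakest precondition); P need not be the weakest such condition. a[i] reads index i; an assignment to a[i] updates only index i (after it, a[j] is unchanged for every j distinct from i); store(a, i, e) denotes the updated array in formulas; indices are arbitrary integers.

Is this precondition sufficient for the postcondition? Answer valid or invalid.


Working backward. After the program, the postcondition (3*a[b] + h - 1 >= h - 3 && 2*h + 7 > 8) ==> (3*h < -8 || b - 3 <= a[h]) must hold; in canonical form it is (3*a[b] >= -2 && 2*h > 1) ==> (3*h < -8 || b <= a[h] + 3).
Before h := b - 2*h - 3: (3*a[b] >= -2 && 2*b > 4*h + 7) ==> (3*b < 6*h + 1 || b <= a[b - 2*h - 3] + 3)
Before skip: (3*a[b] >= -2 && 2*b > 4*h + 7) ==> (3*b < 6*h + 1 || b <= a[b - 2*h - 3] + 3)
Before skip: (3*a[b] >= -2 && 2*b > 4*h + 7) ==> (3*b < 6*h + 1 || b <= a[b - 2*h - 3] + 3)
The weakest precondition is (3*a[b] >= -2 && 2*b > 4*h + 7) ==> (3*b < 6*h + 1 || b <= a[b - 2*h - 3] + 3).
Check whether (3*a[b] >= -2 && 2*b > 4*h + 7) ==> (3*b < 6*h + 1 || b <= a[b - 2*h - 3]) implies it.
Every state satisfying the precondition satisfies the weakest precondition: the implication holds.
Answer: valid


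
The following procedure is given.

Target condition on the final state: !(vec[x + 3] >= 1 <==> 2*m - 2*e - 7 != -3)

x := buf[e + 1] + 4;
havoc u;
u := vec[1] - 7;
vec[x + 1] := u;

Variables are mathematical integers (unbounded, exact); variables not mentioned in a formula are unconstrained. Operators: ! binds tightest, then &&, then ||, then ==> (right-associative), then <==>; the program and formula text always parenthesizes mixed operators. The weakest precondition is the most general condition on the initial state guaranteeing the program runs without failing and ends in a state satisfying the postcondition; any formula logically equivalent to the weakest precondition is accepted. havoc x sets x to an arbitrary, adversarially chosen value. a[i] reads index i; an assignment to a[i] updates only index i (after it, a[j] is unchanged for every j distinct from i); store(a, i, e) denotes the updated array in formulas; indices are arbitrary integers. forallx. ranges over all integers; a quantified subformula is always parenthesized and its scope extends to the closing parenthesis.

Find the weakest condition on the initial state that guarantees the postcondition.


Working backward. After the program, the postcondition !(vec[x + 3] >= 1 <==> 2*m - 2*e - 7 != -3) must hold; in canonical form it is !(vec[x + 3] >= 1 <==> 2*m != 2*e + 4).
Before vec[x + 1] := u: !(store(vec, x + 1, u)[x + 3] >= 1 <==> 2*m != 2*e + 4)
Before u := vec[1] - 7: !(store(vec, x + 1, vec[1] - 7)[x + 3] >= 1 <==> 2*m != 2*e + 4)
Before havoc u: !(store(vec, x + 1, vec[1] - 7)[x + 3] >= 1 <==> 2*m != 2*e + 4)
Before x := buf[e + 1] + 4: !(store(vec, buf[e + 1] + 5, vec[1] - 7)[buf[e + 1] + 7] >= 1 <==> 2*m != 2*e + 4)
Answer: WP = !(store(vec, buf[e + 1] + 5, vec[1] - 7)[buf[e + 1] + 7] >= 1 <==> 2*m != 2*e + 4)


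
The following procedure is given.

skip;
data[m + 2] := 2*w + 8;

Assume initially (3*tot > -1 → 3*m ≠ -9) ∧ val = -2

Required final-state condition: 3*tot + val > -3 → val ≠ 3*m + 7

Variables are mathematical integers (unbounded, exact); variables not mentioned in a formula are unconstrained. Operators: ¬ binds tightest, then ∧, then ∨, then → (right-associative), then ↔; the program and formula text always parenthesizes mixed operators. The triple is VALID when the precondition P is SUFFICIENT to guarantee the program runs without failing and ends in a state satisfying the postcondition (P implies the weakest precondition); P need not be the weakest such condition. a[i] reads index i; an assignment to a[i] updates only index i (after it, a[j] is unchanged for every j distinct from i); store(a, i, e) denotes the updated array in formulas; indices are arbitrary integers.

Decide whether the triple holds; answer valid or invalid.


Working backward. After the program, 3*tot + val > -3 → val ≠ 3*m + 7 must hold.
Before data[m + 2] := 2*w + 8: 3*tot + val > -3 → val ≠ 3*m + 7
Before skip: 3*tot + val > -3 → val ≠ 3*m + 7
The weakest precondition is 3*tot + val > -3 → val ≠ 3*m + 7.
Check whether (3*tot > -1 → 3*m ≠ -9) ∧ val = -2 implies it.
Every state satisfying the precondition satisfies the weakest precondition: the implication holds.
Answer: valid


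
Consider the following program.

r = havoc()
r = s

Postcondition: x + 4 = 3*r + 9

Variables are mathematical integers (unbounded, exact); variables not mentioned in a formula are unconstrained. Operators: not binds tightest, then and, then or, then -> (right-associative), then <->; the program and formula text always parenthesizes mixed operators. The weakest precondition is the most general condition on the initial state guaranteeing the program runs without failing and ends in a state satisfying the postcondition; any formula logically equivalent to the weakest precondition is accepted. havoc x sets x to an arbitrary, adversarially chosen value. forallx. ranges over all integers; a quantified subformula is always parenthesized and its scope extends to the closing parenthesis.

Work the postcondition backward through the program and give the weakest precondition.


Working backward. After the program, the postcondition x + 4 = 3*r + 9 must hold; in canonical form it is x = 3*r + 5.
Before r := s: x = 3*s + 5
Before havoc r: x = 3*s + 5
Answer: WP = x = 3*s + 5


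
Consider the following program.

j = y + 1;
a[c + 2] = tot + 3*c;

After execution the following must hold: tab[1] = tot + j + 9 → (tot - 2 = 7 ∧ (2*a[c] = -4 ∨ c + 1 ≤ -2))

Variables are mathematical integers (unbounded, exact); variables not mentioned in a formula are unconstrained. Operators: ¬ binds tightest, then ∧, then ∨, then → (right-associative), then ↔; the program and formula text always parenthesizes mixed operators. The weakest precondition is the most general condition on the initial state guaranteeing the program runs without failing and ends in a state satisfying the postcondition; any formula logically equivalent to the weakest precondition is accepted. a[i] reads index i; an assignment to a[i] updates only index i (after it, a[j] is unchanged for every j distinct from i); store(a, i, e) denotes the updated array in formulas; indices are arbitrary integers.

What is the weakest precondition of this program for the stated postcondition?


Working backward. After the program, the postcondition tab[1] = tot + j + 9 → (tot - 2 = 7 ∧ (2*a[c] = -4 ∨ c + 1 ≤ -2)) must hold; in canonical form it is tab[1] = j + tot + 9 → (tot = 9 ∧ (2*a[c] = -4 ∨ c ≤ -3)).
Before a[c + 2] := tot + 3*c: tab[1] = j + tot + 9 → (tot = 9 ∧ (2*store(a, c + 2, 3*c + tot)[c] = -4 ∨ c ≤ -3))
Before j := y + 1: tab[1] = tot + y + 10 → (tot = 9 ∧ (2*store(a, c + 2, 3*c + tot)[c] = -4 ∨ c ≤ -3))
Answer: WP = tab[1] = tot + y + 10 → (tot = 9 ∧ (2*store(a, c + 2, 3*c + tot)[c] = -4 ∨ c ≤ -3))


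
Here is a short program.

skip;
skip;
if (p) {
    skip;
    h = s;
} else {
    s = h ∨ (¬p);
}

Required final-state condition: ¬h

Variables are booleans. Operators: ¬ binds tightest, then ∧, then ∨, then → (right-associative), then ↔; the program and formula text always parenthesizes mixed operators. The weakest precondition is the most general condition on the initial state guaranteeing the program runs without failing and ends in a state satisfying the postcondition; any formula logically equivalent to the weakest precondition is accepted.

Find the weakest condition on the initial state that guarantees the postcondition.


Working backward. After the program, ¬h must hold.
Then branch requires ¬s; else branch requires ¬h.
Before the if: (p → (¬s)) ∧ ((¬p) → (¬h))
Before skip: (p → (¬s)) ∧ ((¬p) → (¬h))
Before skip: (p → (¬s)) ∧ ((¬p) → (¬h))
Answer: WP = (p → (¬s)) ∧ ((¬p) → (¬h))


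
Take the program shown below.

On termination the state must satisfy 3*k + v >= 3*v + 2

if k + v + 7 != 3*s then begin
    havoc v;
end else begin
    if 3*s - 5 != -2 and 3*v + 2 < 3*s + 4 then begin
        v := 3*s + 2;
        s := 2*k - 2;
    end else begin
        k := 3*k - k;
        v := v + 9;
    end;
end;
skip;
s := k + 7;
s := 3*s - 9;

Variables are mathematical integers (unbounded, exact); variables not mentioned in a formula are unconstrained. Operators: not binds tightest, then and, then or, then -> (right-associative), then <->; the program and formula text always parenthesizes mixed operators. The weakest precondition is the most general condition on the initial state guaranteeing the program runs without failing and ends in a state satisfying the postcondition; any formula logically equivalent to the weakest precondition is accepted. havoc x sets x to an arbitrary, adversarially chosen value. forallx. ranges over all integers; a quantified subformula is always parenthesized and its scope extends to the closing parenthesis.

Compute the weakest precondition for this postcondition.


Working backward. After the program, the postcondition 3*k + v >= 3*v + 2 must hold; in canonical form it is 3*k >= 2*v + 2.
Before s := 3*s - 9: 3*k >= 2*v + 2
Before s := k + 7: 3*k >= 2*v + 2
Before skip: 3*k >= 2*v + 2
Then branch requires forall v_1. 3*k >= 2*v_1 + 2; else branch requires ((3*s != 3 and 3*v < 3*s + 2) -> 3*k >= 6*s + 6) and ((not (3*s != 3 and 3*v < 3*s + 2)) -> 6*k >= 2*v + 20).
Before the if: (k + v != 3*s - 7 -> (forall v_1. 3*k >= 2*v_1 + 2)) and ((not (k + v != 3*s - 7)) -> (((3*s != 3 and 3*v < 3*s + 2) -> 3*k >= 6*s + 6) and ((not (3*s != 3 and 3*v < 3*s + 2)) -> 6*k >= 2*v + 20)))
Answer: WP = (k + v != 3*s - 7 -> (forall v_1. 3*k >= 2*v_1 + 2)) and ((not (k + v != 3*s - 7)) -> (((3*s != 3 and 3*v < 3*s + 2) -> 3*k >= 6*s + 6) and ((not (3*s != 3 and 3*v < 3*s + 2)) -> 6*k >= 2*v + 20)))


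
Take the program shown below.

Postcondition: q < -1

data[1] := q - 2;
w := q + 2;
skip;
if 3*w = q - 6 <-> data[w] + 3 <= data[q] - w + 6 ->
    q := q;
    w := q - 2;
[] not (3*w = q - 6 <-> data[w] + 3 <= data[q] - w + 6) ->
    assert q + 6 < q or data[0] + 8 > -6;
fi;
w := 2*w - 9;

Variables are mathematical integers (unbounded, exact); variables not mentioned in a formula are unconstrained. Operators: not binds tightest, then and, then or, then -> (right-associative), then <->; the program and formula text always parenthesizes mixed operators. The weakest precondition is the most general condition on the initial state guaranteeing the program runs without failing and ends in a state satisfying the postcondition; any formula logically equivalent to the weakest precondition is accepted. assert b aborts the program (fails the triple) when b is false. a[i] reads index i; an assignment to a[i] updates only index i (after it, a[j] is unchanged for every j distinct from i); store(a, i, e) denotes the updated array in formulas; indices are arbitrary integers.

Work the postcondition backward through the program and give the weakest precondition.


Working backward. After the program, q < -1 must hold.
Before w := 2*w - 9: q < -1
Then branch requires q < -1; else branch requires data[0] > -14 and q < -1.
Before the if: ((3*w = q - 6 <-> data[w] + w <= data[q] + 3) -> q < -1) and ((not (3*w = q - 6 <-> data[w] + w <= data[q] + 3)) -> (data[0] > -14 and q < -1))
Before skip: ((3*w = q - 6 <-> data[w] + w <= data[q] + 3) -> q < -1) and ((not (3*w = q - 6 <-> data[w] + w <= data[q] + 3)) -> (data[0] > -14 and q < -1))
Before w := q + 2: ((2*q = -12 <-> data[q + 2] + q <= data[q] + 1) -> q < -1) and ((not (2*q = -12 <-> data[q + 2] + q <= data[q] + 1)) -> (data[0] > -14 and q < -1))
Before data[1] := q - 2: ((2*q = -12 <-> store(data, 1, q - 2)[q + 2] + q <= store(data, 1, q - 2)[q] + 1) -> q < -1) and ((not (2*q = -12 <-> store(data, 1, q - 2)[q + 2] + q <= store(data, 1, q - 2)[q] + 1)) -> (data[0] > -14 and q < -1))
Answer: WP = ((2*q = -12 <-> store(data, 1, q - 2)[q + 2] + q <= store(data, 1, q - 2)[q] + 1) -> q < -1) and ((not (2*q = -12 <-> store(data, 1, q - 2)[q + 2] + q <= store(data, 1, q - 2)[q] + 1)) -> (data[0] > -14 and q < -1))


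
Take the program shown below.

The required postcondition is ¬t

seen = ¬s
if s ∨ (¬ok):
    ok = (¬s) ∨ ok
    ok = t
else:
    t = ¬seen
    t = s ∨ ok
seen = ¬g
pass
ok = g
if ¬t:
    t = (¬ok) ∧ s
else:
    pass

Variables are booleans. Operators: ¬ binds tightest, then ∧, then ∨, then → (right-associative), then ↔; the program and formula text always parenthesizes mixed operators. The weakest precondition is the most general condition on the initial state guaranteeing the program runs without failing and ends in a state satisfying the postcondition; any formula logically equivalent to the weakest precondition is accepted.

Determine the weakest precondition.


Working backward. After the program, ¬t must hold.
Then branch requires ¬((¬ok) ∧ s); else branch requires ¬t.
Before the if: ((¬t) → (¬((¬ok) ∧ s))) ∧ (t → (¬t))
Before ok := g: ((¬t) → (¬((¬g) ∧ s))) ∧ (t → (¬t))
Before skip: ((¬t) → (¬((¬g) ∧ s))) ∧ (t → (¬t))
Before seen := ¬g: ((¬t) → (¬((¬g) ∧ s))) ∧ (t → (¬t))
Then branch requires ((¬t) → (¬((¬g) ∧ s))) ∧ (t → (¬t)); else branch requires ((¬(s ∨ ok)) → (¬((¬g) ∧ s))) ∧ ((s ∨ ok) → (¬(s ∨ ok))).
Before the if: ((s ∨ (¬ok)) → (((¬t) → (¬((¬g) ∧ s))) ∧ (t → (¬t)))) ∧ ((¬(s ∨ (¬ok))) → (((¬(s ∨ ok)) → (¬((¬g) ∧ s))) ∧ ((s ∨ ok) → (¬(s ∨ ok)))))
Before seen := ¬s: ((s ∨ (¬ok)) → (((¬t) → (¬((¬g) ∧ s))) ∧ (t → (¬t)))) ∧ ((¬(s ∨ (¬ok))) → (((¬(s ∨ ok)) → (¬((¬g) ∧ s))) ∧ ((s ∨ ok) → (¬(s ∨ ok)))))
Answer: WP = ((s ∨ (¬ok)) → (((¬t) → (¬((¬g) ∧ s))) ∧ (t → (¬t)))) ∧ ((¬(s ∨ (¬ok))) → (((¬(s ∨ ok)) → (¬((¬g) ∧ s))) ∧ ((s ∨ ok) → (¬(s ∨ ok)))))


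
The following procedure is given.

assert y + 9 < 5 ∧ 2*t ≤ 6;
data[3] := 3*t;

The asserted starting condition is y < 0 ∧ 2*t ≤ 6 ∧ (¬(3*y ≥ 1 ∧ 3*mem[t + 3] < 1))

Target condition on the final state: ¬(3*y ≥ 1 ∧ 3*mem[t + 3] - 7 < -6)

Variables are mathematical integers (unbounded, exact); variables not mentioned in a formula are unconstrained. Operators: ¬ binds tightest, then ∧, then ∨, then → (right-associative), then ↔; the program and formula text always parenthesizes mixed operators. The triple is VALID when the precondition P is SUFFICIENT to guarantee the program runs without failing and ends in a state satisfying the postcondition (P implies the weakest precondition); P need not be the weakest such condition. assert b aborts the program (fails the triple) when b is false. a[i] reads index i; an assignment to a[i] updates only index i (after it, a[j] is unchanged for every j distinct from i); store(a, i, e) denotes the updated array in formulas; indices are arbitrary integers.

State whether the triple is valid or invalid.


Working backward. After the program, the postcondition ¬(3*y ≥ 1 ∧ 3*mem[t + 3] - 7 < -6) must hold; in canonical form it is ¬(3*y ≥ 1 ∧ 3*mem[t + 3] < 1).
Before data[3] := 3*t: ¬(3*y ≥ 1 ∧ 3*mem[t + 3] < 1)
Before assert y + 9 < 5 ∧ 2*t ≤ 6: y < -4 ∧ 2*t ≤ 6 ∧ (¬(3*y ≥ 1 ∧ 3*mem[t + 3] < 1))
The weakest precondition is y < -4 ∧ 2*t ≤ 6 ∧ (¬(3*y ≥ 1 ∧ 3*mem[t + 3] < 1)).
Check whether y < 0 ∧ 2*t ≤ 6 ∧ (¬(3*y ≥ 1 ∧ 3*mem[t + 3] < 1)) implies it.
Countermodel: at the initial state mem = {[6] = 1, elsewhere 1}, t = 3, y = -1, the precondition holds but the weakest precondition fails.
Answer: invalid


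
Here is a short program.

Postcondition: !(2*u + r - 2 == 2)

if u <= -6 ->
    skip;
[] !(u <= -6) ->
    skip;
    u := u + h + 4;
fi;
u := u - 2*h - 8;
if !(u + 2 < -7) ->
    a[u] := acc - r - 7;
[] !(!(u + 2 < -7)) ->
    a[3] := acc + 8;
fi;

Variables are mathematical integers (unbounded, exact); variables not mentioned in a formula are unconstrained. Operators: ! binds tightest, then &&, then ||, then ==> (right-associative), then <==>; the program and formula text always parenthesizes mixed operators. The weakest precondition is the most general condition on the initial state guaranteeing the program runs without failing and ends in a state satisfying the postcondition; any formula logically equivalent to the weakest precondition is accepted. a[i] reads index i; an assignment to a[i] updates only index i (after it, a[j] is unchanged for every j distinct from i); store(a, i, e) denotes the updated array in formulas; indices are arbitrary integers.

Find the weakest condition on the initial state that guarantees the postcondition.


Working backward. After the program, the postcondition !(2*u + r - 2 == 2) must hold; in canonical form it is !(r + 2*u == 4).
Then branch requires !(r + 2*u == 4); else branch requires !(r + 2*u == 4).
Before the if: ((!(u < -9)) ==> (!(r + 2*u == 4))) && (u < -9 ==> (!(r + 2*u == 4)))
Before u := u - 2*h - 8: ((!(u < 2*h - 1)) ==> (!(r + 2*u == 4*h + 20))) && (u < 2*h - 1 ==> (!(r + 2*u == 4*h + 20)))
Then branch requires ((!(u < 2*h - 1)) ==> (!(r + 2*u == 4*h + 20))) && (u < 2*h - 1 ==> (!(r + 2*u == 4*h + 20))); else branch requires ((!(u < h - 5)) ==> (!(r + 2*u == 2*h + 12))) && (u < h - 5 ==> (!(r + 2*u == 2*h + 12))).
Before the if: (u <= -6 ==> (((!(u < 2*h - 1)) ==> (!(r + 2*u == 4*h + 20))) && (u < 2*h - 1 ==> (!(r + 2*u == 4*h + 20))))) && ((!(u <= -6)) ==> (((!(u < h - 5)) ==> (!(r + 2*u == 2*h + 12))) && (u < h - 5 ==> (!(r + 2*u == 2*h + 12)))))
Answer: WP = (u <= -6 ==> (((!(u < 2*h - 1)) ==> (!(r + 2*u == 4*h + 20))) && (u < 2*h - 1 ==> (!(r + 2*u == 4*h + 20))))) && ((!(u <= -6)) ==> (((!(u < h - 5)) ==> (!(r + 2*u == 2*h + 12))) && (u < h - 5 ==> (!(r + 2*u == 2*h + 12)))))


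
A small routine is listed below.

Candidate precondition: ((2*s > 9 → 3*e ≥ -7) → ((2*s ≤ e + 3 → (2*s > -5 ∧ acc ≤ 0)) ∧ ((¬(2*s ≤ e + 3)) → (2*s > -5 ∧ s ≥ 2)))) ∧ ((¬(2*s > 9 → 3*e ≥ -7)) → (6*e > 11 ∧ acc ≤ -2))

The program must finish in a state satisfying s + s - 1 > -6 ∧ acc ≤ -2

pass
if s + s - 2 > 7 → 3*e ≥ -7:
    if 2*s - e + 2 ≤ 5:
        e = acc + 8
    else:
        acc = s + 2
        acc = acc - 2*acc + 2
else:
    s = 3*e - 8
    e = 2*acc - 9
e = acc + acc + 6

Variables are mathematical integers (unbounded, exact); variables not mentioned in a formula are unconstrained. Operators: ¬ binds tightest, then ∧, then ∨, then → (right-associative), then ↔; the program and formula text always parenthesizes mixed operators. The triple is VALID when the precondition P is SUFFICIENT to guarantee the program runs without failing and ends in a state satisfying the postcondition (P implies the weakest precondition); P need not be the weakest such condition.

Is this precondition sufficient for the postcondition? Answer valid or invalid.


Working backward. After the program, the postcondition s + s - 1 > -6 ∧ acc ≤ -2 must hold; in canonical form it is 2*s > -5 ∧ acc ≤ -2.
Before e := acc + acc + 6: 2*s > -5 ∧ acc ≤ -2
Then branch requires (2*s ≤ e + 3 → (2*s > -5 ∧ acc ≤ -2)) ∧ ((¬(2*s ≤ e + 3)) → (2*s > -5 ∧ s ≥ 2)); else branch requires 6*e > 11 ∧ acc ≤ -2.
Before the if: ((2*s > 9 → 3*e ≥ -7) → ((2*s ≤ e + 3 → (2*s > -5 ∧ acc ≤ -2)) ∧ ((¬(2*s ≤ e + 3)) → (2*s > -5 ∧ s ≥ 2)))) ∧ ((¬(2*s > 9 → 3*e ≥ -7)) → (6*e > 11 ∧ acc ≤ -2))
Before skip: ((2*s > 9 → 3*e ≥ -7) → ((2*s ≤ e + 3 → (2*s > -5 ∧ acc ≤ -2)) ∧ ((¬(2*s ≤ e + 3)) → (2*s > -5 ∧ s ≥ 2)))) ∧ ((¬(2*s > 9 → 3*e ≥ -7)) → (6*e > 11 ∧ acc ≤ -2))
The weakest precondition is ((2*s > 9 → 3*e ≥ -7) → ((2*s ≤ e + 3 → (2*s > -5 ∧ acc ≤ -2)) ∧ ((¬(2*s ≤ e + 3)) → (2*s > -5 ∧ s ≥ 2)))) ∧ ((¬(2*s > 9 → 3*e ≥ -7)) → (6*e > 11 ∧ acc ≤ -2)).
Check whether ((2*s > 9 → 3*e ≥ -7) → ((2*s ≤ e + 3 → (2*s > -5 ∧ acc ≤ 0)) ∧ ((¬(2*s ≤ e + 3)) → (2*s > -5 ∧ s ≥ 2)))) ∧ ((¬(2*s > 9 → 3*e ≥ -7)) → (6*e > 11 ∧ acc ≤ -2)) implies it.
Countermodel: at the initial state acc = 0, e = -3, s = 0, the precondition holds but the weakest precondition fails.
Answer: invalid


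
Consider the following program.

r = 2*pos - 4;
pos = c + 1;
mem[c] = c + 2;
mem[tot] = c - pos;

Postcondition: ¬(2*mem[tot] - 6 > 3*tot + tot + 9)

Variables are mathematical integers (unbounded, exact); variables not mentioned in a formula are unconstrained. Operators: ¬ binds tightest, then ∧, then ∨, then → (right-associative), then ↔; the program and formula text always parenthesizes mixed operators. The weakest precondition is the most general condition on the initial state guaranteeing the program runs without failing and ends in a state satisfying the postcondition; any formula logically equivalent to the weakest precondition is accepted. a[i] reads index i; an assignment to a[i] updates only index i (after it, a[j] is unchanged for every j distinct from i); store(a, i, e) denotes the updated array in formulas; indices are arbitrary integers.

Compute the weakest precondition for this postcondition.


Working backward. After the program, the postcondition ¬(2*mem[tot] - 6 > 3*tot + tot + 9) must hold; in canonical form it is ¬(2*mem[tot] > 4*tot + 15).
Before mem[tot] := c - pos: ¬(2*store(mem, tot, c - pos)[tot] > 4*tot + 15)
Before mem[c] := c + 2: ¬(2*store(store(mem, c, c + 2), tot, c - pos)[tot] > 4*tot + 15)
Before pos := c + 1: ¬(2*store(store(mem, c, c + 2), tot, -1)[tot] > 4*tot + 15)
Before r := 2*pos - 4: ¬(2*store(store(mem, c, c + 2), tot, -1)[tot] > 4*tot + 15)
Answer: WP = ¬(2*store(store(mem, c, c + 2), tot, -1)[tot] > 4*tot + 15)


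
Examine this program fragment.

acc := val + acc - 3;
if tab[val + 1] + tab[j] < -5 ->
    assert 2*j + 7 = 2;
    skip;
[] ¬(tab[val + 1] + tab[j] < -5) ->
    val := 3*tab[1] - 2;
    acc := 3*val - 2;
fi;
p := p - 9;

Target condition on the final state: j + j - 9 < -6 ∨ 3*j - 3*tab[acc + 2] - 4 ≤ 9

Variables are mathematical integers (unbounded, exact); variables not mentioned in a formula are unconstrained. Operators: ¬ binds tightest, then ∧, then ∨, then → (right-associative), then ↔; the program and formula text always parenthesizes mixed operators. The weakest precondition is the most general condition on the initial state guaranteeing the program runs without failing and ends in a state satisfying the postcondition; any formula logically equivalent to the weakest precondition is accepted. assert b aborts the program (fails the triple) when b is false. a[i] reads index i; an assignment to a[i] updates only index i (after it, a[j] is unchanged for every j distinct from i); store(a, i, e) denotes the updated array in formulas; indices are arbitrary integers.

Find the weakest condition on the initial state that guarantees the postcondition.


Working backward. After the program, the postcondition j + j - 9 < -6 ∨ 3*j - 3*tab[acc + 2] - 4 ≤ 9 must hold; in canonical form it is 2*j < 3 ∨ 3*j ≤ 3*tab[acc + 2] + 13.
Before p := p - 9: 2*j < 3 ∨ 3*j ≤ 3*tab[acc + 2] + 13
Then branch requires 2*j = -5 ∧ (2*j < 3 ∨ 3*j ≤ 3*tab[acc + 2] + 13); else branch requires 2*j < 3 ∨ 3*j ≤ 3*tab[9*tab[1] - 6] + 13.
Before the if: (tab[val + 1] + tab[j] < -5 → (2*j = -5 ∧ (2*j < 3 ∨ 3*j ≤ 3*tab[acc + 2] + 13))) ∧ ((¬(tab[val + 1] + tab[j] < -5)) → (2*j < 3 ∨ 3*j ≤ 3*tab[9*tab[1] - 6] + 13))
Before acc := val + acc - 3: (tab[val + 1] + tab[j] < -5 → (2*j = -5 ∧ (2*j < 3 ∨ 3*j ≤ 3*tab[acc + val - 1] + 13))) ∧ ((¬(tab[val + 1] + tab[j] < -5)) → (2*j < 3 ∨ 3*j ≤ 3*tab[9*tab[1] - 6] + 13))
Answer: WP = (tab[val + 1] + tab[j] < -5 → (2*j = -5 ∧ (2*j < 3 ∨ 3*j ≤ 3*tab[acc + val - 1] + 13))) ∧ ((¬(tab[val + 1] + tab[j] < -5)) → (2*j < 3 ∨ 3*j ≤ 3*tab[9*tab[1] - 6] + 13))


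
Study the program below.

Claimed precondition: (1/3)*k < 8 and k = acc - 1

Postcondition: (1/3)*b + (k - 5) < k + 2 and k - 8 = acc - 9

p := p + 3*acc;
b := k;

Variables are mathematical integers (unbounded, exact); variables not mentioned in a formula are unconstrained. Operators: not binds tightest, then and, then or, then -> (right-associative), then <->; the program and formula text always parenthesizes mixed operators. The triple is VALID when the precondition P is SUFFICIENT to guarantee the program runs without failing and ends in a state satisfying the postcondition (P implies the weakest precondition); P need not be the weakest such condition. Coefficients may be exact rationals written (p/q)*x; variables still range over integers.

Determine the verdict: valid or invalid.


Working backward. After the program, the postcondition (1/3)*b + (k - 5) < k + 2 and k - 8 = acc - 9 must hold; in canonical form it is (1/3)*b < 7 and k = acc - 1.
Before b := k: (1/3)*k < 7 and k = acc - 1
Before p := p + 3*acc: (1/3)*k < 7 and k = acc - 1
The weakest precondition is (1/3)*k < 7 and k = acc - 1.
Check whether (1/3)*k < 8 and k = acc - 1 implies it.
Countermodel: at the initial state acc = 22, k = 21, the precondition holds but the weakest precondition fails.
Answer: invalid


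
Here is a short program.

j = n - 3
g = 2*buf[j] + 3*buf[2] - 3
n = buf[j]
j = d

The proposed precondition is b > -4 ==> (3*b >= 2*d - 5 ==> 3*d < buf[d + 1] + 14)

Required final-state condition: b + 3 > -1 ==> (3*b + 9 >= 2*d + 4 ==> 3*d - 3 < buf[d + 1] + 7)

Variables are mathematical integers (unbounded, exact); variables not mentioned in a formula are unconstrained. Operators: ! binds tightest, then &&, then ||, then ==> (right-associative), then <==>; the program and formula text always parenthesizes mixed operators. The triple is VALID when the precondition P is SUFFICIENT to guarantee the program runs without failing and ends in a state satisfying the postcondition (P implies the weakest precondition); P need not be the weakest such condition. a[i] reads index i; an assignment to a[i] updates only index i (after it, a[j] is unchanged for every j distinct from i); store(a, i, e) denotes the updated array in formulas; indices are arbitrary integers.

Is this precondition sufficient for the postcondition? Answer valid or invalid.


Working backward. After the program, the postcondition b + 3 > -1 ==> (3*b + 9 >= 2*d + 4 ==> 3*d - 3 < buf[d + 1] + 7) must hold; in canonical form it is b > -4 ==> (3*b >= 2*d - 5 ==> 3*d < buf[d + 1] + 10).
Before j := d: b > -4 ==> (3*b >= 2*d - 5 ==> 3*d < buf[d + 1] + 10)
Before n := buf[j]: b > -4 ==> (3*b >= 2*d - 5 ==> 3*d < buf[d + 1] + 10)
Before g := 2*buf[j] + 3*buf[2] - 3: b > -4 ==> (3*b >= 2*d - 5 ==> 3*d < buf[d + 1] + 10)
Before j := n - 3: b > -4 ==> (3*b >= 2*d - 5 ==> 3*d < buf[d + 1] + 10)
The weakest precondition is b > -4 ==> (3*b >= 2*d - 5 ==> 3*d < buf[d + 1] + 10).
Check whether b > -4 ==> (3*b >= 2*d - 5 ==> 3*d < buf[d + 1] + 14) implies it.
Countermodel: at the initial state b = 0, buf = {[1] = -10, elsewhere -10}, d = 0, the precondition holds but the weakest precondition fails.
Answer: invalid
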